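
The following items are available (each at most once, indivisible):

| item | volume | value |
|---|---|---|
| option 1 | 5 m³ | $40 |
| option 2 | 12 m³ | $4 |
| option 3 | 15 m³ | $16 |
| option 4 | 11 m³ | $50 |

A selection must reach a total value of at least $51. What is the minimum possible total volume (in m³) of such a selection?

16

Subsets with value ≥ 51, sorted by total volume:
- option 1+option 4: volume 16, value 90
- option 1+option 3: volume 20, value 56
Minimum volume: 16 m³.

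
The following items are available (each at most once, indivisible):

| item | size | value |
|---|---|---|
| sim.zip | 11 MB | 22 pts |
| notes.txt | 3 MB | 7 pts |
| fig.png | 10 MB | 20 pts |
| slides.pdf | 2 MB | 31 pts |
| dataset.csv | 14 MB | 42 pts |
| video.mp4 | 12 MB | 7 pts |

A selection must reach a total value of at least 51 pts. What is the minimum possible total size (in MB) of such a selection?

Subsets with value ≥ 51, sorted by total size:
- fig.png+slides.pdf: size 12, value 51
- sim.zip+slides.pdf: size 13, value 53
- notes.txt+fig.png+slides.pdf: size 15, value 58
Minimum size: 12 MB.

12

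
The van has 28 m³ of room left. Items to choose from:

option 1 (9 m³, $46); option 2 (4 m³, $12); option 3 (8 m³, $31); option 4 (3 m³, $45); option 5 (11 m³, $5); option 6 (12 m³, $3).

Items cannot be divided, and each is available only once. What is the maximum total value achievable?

Check high-value combinations within 28 m³:
- option 1+option 2+option 3+option 4: volume 9+4+8+3=24, value 46+12+31+45=134
- option 1+option 3+option 4: volume 9+8+3=20, value 46+31+45=122
- option 1+option 2+option 4+option 5: volume 9+4+3+11=27, value 46+12+45+5=108
- option 1+option 2+option 4+option 6: volume 9+4+3+12=28, value 46+12+45+3=106
- option 1+option 2+option 4: volume 9+4+3=16, value 46+12+45=103
Best: $134.

$134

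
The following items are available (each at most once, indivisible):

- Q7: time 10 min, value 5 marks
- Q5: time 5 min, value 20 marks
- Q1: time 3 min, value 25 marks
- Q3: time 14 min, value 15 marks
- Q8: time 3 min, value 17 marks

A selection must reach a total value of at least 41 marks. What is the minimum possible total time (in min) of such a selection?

Subsets with value ≥ 41, sorted by total time:
- Q1+Q8: time 6, value 42
- Q5+Q1: time 8, value 45
- Q5+Q1+Q8: time 11, value 62
- Q7+Q1+Q8: time 16, value 47
Minimum time: 6 min.

6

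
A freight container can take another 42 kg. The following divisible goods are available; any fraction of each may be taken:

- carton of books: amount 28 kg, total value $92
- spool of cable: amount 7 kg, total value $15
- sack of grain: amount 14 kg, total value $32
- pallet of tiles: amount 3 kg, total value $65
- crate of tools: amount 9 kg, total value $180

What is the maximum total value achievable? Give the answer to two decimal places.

Take in order of value per unit:
- pallet of tiles (65/3 per unit): all 3 → value 65, running total 65.00
- crate of tools (180/9 per unit): all 9 → value 180, running total 245.00
- carton of books (92/28 per unit): all 28 → value 92, running total 337.00
- sack of grain (32/14 per unit): 2 of 14 → value 2×32/14 = 4.5714, running total 341.57
Total 341.57.

341.57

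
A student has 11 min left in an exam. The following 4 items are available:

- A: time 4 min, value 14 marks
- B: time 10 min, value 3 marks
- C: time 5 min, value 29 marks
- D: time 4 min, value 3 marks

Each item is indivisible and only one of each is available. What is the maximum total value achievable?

This is a 0/1 knapsack; check combinations near the capacity.
- A+C: time 4+5=9, value 14+29=43
- C+D: time 5+4=9, value 29+3=32
- C: time 5, value 29
Best: 43 marks.

43 marks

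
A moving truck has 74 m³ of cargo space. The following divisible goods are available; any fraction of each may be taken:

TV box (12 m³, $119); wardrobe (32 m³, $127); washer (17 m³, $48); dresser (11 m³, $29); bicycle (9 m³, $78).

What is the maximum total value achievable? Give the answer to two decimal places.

382.55

Take in order of value per unit:
- TV box (119/12 per unit): all 12 → value 119, running total 119.00
- bicycle (78/9 per unit): all 9 → value 78, running total 197.00
- wardrobe (127/32 per unit): all 32 → value 127, running total 324.00
- washer (48/17 per unit): all 17 → value 48, running total 372.00
- dresser (29/11 per unit): 4 of 11 → value 4×29/11 = 10.5455, running total 382.55
Total 382.55.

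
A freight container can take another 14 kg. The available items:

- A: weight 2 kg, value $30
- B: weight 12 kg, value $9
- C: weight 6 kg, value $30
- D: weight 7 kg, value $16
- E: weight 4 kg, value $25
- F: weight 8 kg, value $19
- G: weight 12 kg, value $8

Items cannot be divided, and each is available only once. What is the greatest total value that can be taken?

$85

Check high-value combinations within 14 kg:
- A+C+E: weight 2+6+4=12, value 30+30+25=85
- A+E+F: weight 2+4+8=14, value 30+25+19=74
- A+D+E: weight 2+7+4=13, value 30+16+25=71
- A+C: weight 2+6=8, value 30+30=60
- A+E: weight 2+4=6, value 30+25=55
Best: $85.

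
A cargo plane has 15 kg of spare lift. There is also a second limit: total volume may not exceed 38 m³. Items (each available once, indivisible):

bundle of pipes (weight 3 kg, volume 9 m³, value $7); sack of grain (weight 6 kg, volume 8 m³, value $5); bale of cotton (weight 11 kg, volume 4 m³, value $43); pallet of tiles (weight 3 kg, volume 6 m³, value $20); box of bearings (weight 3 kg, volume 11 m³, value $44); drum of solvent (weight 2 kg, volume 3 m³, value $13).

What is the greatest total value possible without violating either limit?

$87

Feasible sets respecting both limits:
- bale of cotton+box of bearings: weight 14, volume 15, value 87
- bundle of pipes+pallet of tiles+box of bearings+drum of solvent: weight 11, volume 29, value 84
- sack of grain+pallet of tiles+box of bearings+drum of solvent: weight 14, volume 28, value 82
- pallet of tiles+box of bearings+drum of solvent: weight 8, volume 20, value 77
Best: $87.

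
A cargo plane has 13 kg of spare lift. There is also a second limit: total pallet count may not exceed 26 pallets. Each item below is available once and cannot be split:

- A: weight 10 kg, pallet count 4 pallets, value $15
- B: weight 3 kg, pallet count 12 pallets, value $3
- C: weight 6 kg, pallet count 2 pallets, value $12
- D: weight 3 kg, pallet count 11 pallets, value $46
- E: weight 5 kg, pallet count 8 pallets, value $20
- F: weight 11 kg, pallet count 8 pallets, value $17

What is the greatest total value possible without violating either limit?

Feasible sets respecting both limits:
- D+E: weight 8, pallet count 19, value 66
- A+D: weight 13, pallet count 15, value 61
- B+C+D: weight 12, pallet count 25, value 61
Best: $66.

$66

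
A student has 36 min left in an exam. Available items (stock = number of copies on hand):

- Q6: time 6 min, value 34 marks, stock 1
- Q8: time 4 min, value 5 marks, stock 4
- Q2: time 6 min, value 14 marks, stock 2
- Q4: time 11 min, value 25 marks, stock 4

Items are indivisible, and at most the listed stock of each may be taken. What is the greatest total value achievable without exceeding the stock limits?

98 marks

Best selections within time 36 and stock limits:
- 1×Q6 + 1×Q2 + 2×Q4: time 34, value 98
- 1×Q6 + 2×Q8 + 2×Q4: time 36, value 94
Best: 98 marks.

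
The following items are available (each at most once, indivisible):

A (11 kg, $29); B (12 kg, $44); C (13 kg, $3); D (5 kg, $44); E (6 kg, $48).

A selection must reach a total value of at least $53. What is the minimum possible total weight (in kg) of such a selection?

Subsets with value ≥ 53, sorted by total weight:
- D+E: weight 11, value 92
- A+D: weight 16, value 73
- B+D: weight 17, value 88
Minimum weight: 11 kg.

11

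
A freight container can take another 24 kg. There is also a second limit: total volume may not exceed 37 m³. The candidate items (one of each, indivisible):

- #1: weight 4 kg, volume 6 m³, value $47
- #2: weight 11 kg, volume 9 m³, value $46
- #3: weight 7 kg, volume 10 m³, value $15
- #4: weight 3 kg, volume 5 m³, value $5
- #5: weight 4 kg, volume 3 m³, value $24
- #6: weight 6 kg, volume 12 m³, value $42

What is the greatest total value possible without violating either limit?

$140

Feasible sets respecting both limits:
- #1+#2+#4+#6: weight 24, volume 32, value 140
- #1+#2+#6: weight 21, volume 27, value 135
- #1+#3+#4+#5+#6: weight 24, volume 36, value 133
Best: $140.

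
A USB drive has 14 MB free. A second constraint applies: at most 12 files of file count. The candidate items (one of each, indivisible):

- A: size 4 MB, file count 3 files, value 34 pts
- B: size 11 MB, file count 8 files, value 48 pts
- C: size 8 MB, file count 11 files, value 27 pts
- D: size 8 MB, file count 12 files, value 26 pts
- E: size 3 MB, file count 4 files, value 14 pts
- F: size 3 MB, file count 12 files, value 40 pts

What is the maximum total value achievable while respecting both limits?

62 pts

Feasible sets respecting both limits:
- B+E: size 14, file count 12, value 62
- B: size 11, file count 8, value 48
- A+E: size 7, file count 7, value 48
Best: 62 pts.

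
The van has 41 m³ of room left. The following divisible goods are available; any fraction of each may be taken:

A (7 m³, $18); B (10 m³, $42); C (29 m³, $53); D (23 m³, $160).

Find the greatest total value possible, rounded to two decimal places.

Take in order of value per unit:
- D (160/23 per unit): all 23 → value 160, running total 160.00
- B (42/10 per unit): all 10 → value 42, running total 202.00
- A (18/7 per unit): all 7 → value 18, running total 220.00
- C (53/29 per unit): 1 of 29 → value 1×53/29 = 1.8276, running total 221.83
Total 221.83.

221.83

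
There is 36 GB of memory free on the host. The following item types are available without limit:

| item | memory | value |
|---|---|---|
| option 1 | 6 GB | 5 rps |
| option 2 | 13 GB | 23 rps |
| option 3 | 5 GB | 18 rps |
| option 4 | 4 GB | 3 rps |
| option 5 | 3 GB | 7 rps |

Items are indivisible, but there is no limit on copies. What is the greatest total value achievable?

Best value-per-unit is option 3 at 18/5, and filling with it alone uses memory 7×5=35. No mix of the others beats 7×18 = 126.

126 rps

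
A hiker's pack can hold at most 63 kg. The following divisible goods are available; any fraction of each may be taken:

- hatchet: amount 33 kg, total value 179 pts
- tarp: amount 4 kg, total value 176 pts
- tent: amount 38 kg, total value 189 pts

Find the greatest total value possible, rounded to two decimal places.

484.32

Take in order of value per unit:
- tarp (176/4 per unit): all 4 → value 176, running total 176.00
- hatchet (179/33 per unit): all 33 → value 179, running total 355.00
- tent (189/38 per unit): 26 of 38 → value 26×189/38 = 129.3158, running total 484.32
Total 484.32.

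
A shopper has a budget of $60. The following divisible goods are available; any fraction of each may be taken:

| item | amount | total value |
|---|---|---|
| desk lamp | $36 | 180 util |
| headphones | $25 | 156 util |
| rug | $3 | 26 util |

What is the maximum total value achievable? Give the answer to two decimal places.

342.00

Take in order of value per unit:
- rug (26/3 per unit): all 3 → value 26, running total 26.00
- headphones (156/25 per unit): all 25 → value 156, running total 182.00
- desk lamp (180/36 per unit): 32 of 36 → value 32×180/36 = 160.0000, running total 342.00
Total 342.00.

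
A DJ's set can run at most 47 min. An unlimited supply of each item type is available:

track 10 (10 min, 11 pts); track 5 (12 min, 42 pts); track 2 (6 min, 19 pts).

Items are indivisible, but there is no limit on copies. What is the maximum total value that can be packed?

145 pts

Best value-per-unit is track 5 at 42/12; filling with it alone gives 3×42 = 126.
Optimal mix: 3×track 5 + 1×track 2 → duration 42, value 145.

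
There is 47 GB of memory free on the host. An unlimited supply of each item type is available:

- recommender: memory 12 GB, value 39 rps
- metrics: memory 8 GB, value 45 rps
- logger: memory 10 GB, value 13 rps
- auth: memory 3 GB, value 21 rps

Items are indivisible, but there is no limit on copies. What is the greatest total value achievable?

318 rps

Best value-per-unit is auth at 21/3; filling with it alone gives 15×21 = 315.
Optimal mix: 1×metrics + 13×auth → memory 47, value 318.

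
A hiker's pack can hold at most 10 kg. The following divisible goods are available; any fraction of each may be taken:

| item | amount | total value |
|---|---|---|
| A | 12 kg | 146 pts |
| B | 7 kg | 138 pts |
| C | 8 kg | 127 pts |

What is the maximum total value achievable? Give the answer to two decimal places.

Take in order of value per unit:
- B (138/7 per unit): all 7 → value 138, running total 138.00
- C (127/8 per unit): 3 of 8 → value 3×127/8 = 47.6250, running total 185.63
Total 185.63.

185.63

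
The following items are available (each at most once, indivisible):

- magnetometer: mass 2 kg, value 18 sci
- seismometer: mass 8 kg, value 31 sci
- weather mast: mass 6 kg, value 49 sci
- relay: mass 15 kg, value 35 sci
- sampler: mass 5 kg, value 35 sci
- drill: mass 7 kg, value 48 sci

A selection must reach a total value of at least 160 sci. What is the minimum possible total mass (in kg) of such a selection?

Subsets with value ≥ 160, sorted by total mass:
- seismometer+weather mast+sampler+drill: mass 26, value 163
- magnetometer+seismometer+weather mast+sampler+drill: mass 28, value 181
- weather mast+relay+sampler+drill: mass 33, value 167
- magnetometer+weather mast+relay+sampler+drill: mass 35, value 185
Minimum mass: 26 kg.

26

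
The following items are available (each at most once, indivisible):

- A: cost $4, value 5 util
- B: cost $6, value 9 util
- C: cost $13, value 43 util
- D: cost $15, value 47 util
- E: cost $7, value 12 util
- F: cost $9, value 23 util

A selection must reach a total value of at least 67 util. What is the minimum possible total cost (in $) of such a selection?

Subsets with value ≥ 67, sorted by total cost:
- D+F: cost 24, value 70
- A+C+F: cost 26, value 71
- C+D: cost 28, value 90
Minimum cost: 24 $.

24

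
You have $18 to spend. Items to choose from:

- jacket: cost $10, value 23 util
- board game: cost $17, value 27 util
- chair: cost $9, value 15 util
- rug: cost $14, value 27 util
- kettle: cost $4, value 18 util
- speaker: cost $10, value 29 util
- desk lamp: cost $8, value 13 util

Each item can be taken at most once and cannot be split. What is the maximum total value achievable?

Check high-value combinations within $18:
- kettle+speaker: cost 4+10=14, value 18+29=47
- rug+kettle: cost 14+4=18, value 27+18=45
- speaker+desk lamp: cost 10+8=18, value 29+13=42
- jacket+kettle: cost 10+4=14, value 23+18=41
Best: 47 util.

47 util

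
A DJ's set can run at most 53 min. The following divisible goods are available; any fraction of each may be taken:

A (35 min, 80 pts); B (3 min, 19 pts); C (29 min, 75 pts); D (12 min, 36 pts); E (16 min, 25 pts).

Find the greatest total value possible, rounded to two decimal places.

150.57

Take in order of value per unit:
- B (19/3 per unit): all 3 → value 19, running total 19.00
- D (36/12 per unit): all 12 → value 36, running total 55.00
- C (75/29 per unit): all 29 → value 75, running total 130.00
- A (80/35 per unit): 9 of 35 → value 9×80/35 = 20.5714, running total 150.57
Total 150.57.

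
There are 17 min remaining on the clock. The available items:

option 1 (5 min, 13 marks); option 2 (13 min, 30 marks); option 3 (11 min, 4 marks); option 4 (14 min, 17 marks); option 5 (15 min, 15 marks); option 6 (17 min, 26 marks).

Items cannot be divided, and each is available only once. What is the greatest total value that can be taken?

30 marks

Check high-value combinations within 17 min:
- option 2: time 13, value 30
- option 6: time 17, value 26
- option 4: time 14, value 17
- option 1+option 3: time 5+11=16, value 13+4=17
Best: 30 marks.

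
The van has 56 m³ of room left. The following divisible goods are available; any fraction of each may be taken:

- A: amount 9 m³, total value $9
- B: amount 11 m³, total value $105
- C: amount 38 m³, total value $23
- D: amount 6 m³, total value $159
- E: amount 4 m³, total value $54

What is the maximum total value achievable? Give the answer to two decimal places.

342.74

Take in order of value per unit:
- D (159/6 per unit): all 6 → value 159, running total 159.00
- E (54/4 per unit): all 4 → value 54, running total 213.00
- B (105/11 per unit): all 11 → value 105, running total 318.00
- A (9/9 per unit): all 9 → value 9, running total 327.00
- C (23/38 per unit): 26 of 38 → value 26×23/38 = 15.7368, running total 342.74
Total 342.74.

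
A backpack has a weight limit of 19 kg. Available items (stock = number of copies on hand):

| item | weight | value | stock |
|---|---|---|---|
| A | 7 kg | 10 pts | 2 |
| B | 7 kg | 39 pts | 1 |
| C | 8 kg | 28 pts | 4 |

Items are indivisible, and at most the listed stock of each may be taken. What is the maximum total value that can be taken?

67 pts

Top feasible selections:
- 1×B + 1×C: weight 15, value 67
- 2×C: weight 16, value 56
- 1×A + 1×B: weight 14, value 49
Best: 67 pts.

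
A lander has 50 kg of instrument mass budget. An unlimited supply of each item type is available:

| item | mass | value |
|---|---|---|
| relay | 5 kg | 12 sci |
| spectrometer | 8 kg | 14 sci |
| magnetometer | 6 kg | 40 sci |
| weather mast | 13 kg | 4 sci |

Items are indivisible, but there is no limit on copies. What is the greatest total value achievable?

320 sci

Best value-per-unit is magnetometer at 40/6, and filling with it alone uses mass 8×6=48. No mix of the others beats 8×40 = 320.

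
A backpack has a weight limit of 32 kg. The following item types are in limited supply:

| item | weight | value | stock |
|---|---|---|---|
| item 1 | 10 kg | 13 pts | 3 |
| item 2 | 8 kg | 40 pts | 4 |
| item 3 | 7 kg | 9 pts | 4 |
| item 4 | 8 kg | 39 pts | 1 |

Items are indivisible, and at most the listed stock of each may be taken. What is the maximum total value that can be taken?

Best selections within weight 32 and stock limits:
- 4×item 2: weight 32, value 160
- 3×item 2 + 1×item 4: weight 32, value 159
- 3×item 2 + 1×item 3: weight 31, value 129
- 2×item 2 + 1×item 3 + 1×item 4: weight 31, value 128
Best: 160 pts.

160 pts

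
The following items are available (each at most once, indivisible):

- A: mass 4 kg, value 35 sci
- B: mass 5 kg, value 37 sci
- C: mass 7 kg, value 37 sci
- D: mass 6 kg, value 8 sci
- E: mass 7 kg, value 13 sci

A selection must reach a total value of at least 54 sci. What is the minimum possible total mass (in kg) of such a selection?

Subsets with value ≥ 54, sorted by total mass:
- A+B: mass 9, value 72
- A+C: mass 11, value 72
Minimum mass: 9 kg.

9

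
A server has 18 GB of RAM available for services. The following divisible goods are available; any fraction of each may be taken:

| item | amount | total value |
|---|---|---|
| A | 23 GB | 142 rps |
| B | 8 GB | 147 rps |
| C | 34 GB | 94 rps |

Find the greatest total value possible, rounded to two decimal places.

208.74

Take in order of value per unit:
- B (147/8 per unit): all 8 → value 147, running total 147.00
- A (142/23 per unit): 10 of 23 → value 10×142/23 = 61.7391, running total 208.74
Total 208.74.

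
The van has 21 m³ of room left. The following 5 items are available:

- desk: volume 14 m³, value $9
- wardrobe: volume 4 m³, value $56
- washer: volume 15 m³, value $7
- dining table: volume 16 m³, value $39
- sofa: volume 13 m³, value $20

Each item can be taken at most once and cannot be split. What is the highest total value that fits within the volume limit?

Check high-value combinations within 21 m³:
- wardrobe+dining table: volume 4+16=20, value 56+39=95
- wardrobe+sofa: volume 4+13=17, value 56+20=76
- desk+wardrobe: volume 14+4=18, value 9+56=65
- wardrobe+washer: volume 4+15=19, value 56+7=63
- wardrobe: volume 4, value 56
Best: $95.

$95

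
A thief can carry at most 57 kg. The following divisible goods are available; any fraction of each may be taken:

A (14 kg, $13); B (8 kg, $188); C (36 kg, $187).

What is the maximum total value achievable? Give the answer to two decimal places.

387.07

Take in order of value per unit:
- B (188/8 per unit): all 8 → value 188, running total 188.00
- C (187/36 per unit): all 36 → value 187, running total 375.00
- A (13/14 per unit): 13 of 14 → value 13×13/14 = 12.0714, running total 387.07
Total 387.07.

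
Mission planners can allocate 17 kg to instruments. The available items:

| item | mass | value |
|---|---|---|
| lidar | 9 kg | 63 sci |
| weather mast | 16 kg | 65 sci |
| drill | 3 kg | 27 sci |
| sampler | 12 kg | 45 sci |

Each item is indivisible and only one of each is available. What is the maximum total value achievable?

90 sci

Check high-value combinations within 17 kg:
- lidar+drill: mass 9+3=12, value 63+27=90
- drill+sampler: mass 3+12=15, value 27+45=72
- weather mast: mass 16, value 65
Best: 90 sci.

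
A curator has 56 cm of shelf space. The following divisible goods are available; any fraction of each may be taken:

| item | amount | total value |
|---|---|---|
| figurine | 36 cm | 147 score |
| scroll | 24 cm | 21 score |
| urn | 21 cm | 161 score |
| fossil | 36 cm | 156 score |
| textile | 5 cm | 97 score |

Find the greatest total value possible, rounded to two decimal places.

388.00

Take in order of value per unit:
- textile (97/5 per unit): all 5 → value 97, running total 97.00
- urn (161/21 per unit): all 21 → value 161, running total 258.00
- fossil (156/36 per unit): 30 of 36 → value 30×156/36 = 130.0000, running total 388.00
Total 388.00.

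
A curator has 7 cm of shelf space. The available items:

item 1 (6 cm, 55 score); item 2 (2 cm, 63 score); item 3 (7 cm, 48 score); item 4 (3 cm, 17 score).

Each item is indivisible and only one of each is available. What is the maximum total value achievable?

80 score

Check high-value combinations within 7 cm:
- item 2+item 4: length 2+3=5, value 63+17=80
- item 2: length 2, value 63
- item 1: length 6, value 55
Best: 80 score.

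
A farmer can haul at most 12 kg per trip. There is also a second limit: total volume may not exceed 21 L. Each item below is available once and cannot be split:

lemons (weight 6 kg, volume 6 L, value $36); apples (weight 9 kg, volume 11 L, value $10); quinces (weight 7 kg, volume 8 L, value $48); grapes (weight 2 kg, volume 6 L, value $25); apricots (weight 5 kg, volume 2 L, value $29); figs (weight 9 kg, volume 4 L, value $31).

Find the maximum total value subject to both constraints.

$77

Feasible sets respecting both limits:
- quinces+apricots: weight 12, volume 10, value 77
- quinces+grapes: weight 9, volume 14, value 73
- lemons+apricots: weight 11, volume 8, value 65
- lemons+grapes: weight 8, volume 12, value 61
Best: $77.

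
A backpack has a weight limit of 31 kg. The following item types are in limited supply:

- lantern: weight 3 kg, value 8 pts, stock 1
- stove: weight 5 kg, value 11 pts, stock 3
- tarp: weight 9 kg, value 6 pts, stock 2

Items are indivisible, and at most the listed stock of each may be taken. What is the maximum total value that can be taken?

47 pts

Top feasible selections:
- 1×lantern + 3×stove + 1×tarp: weight 27, value 47
- 1×lantern + 2×stove + 2×tarp: weight 31, value 42
- 1×lantern + 3×stove: weight 18, value 41
Best: 47 pts.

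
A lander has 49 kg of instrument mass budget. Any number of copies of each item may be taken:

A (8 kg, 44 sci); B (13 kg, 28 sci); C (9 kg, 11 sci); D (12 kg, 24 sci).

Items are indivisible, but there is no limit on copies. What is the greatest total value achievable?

264 sci

Best value-per-unit is A at 44/8, and filling with it alone uses mass 6×8=48. No mix of the others beats 6×44 = 264.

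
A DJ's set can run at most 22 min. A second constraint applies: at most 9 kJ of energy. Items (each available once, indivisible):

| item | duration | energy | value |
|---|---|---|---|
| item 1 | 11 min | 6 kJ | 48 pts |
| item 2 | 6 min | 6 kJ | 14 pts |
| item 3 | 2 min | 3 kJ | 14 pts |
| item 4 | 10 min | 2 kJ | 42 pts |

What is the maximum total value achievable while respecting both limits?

90 pts

Feasible sets respecting both limits:
- item 1+item 4: duration 21, energy 8, value 90
- item 1+item 3: duration 13, energy 9, value 62
- item 2+item 4: duration 16, energy 8, value 56
- item 3+item 4: duration 12, energy 5, value 56
Best: 90 pts.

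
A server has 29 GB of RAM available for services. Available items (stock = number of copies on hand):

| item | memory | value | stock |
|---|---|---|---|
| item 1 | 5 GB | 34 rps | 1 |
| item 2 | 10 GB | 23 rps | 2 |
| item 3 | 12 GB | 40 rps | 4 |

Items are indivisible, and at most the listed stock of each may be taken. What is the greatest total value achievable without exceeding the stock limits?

Best selections within memory 29 and stock limits:
- 1×item 1 + 2×item 3: memory 29, value 114
- 1×item 1 + 1×item 2 + 1×item 3: memory 27, value 97
Best: 114 rps.

114 rps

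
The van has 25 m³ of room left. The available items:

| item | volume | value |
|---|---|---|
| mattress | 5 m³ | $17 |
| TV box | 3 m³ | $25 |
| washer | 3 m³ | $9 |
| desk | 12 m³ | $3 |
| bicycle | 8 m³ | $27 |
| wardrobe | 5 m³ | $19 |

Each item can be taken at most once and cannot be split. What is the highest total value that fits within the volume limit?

$97

This is a 0/1 knapsack; check combinations near the capacity.
- mattress+TV box+washer+bicycle+wardrobe: volume 5+3+3+8+5=24, value 17+25+9+27+19=97
- mattress+TV box+bicycle+wardrobe: volume 5+3+8+5=21, value 17+25+27+19=88
- TV box+washer+bicycle+wardrobe: volume 3+3+8+5=19, value 25+9+27+19=80
- mattress+TV box+washer+bicycle: volume 5+3+3+8=19, value 17+25+9+27=78
- mattress+washer+bicycle+wardrobe: volume 5+3+8+5=21, value 17+9+27+19=72
Best: $97.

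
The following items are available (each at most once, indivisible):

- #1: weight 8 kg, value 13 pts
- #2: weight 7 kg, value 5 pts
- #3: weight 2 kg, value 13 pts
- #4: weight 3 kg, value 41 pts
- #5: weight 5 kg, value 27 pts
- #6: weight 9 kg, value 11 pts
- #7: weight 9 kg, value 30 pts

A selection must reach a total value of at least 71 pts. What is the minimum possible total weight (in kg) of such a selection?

10

Subsets with value ≥ 71, sorted by total weight:
- #3+#4+#5: weight 10, value 81
- #4+#7: weight 12, value 71
- #3+#4+#7: weight 14, value 84
- #2+#4+#5: weight 15, value 73
Minimum weight: 10 kg.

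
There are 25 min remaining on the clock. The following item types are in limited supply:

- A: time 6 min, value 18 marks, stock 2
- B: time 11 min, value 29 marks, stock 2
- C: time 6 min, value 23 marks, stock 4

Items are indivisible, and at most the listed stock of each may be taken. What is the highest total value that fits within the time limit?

92 marks

Best selections within time 25 and stock limits:
- 4×C: time 24, value 92
- 1×A + 3×C: time 24, value 87
- 2×A + 2×C: time 24, value 82
Best: 92 marks.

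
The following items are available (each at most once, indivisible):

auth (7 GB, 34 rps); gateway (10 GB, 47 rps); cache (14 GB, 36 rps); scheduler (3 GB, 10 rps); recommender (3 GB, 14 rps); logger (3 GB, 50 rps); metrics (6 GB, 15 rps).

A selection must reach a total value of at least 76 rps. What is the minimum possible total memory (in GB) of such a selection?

10

Subsets with value ≥ 76, sorted by total memory:
- auth+logger: memory 10, value 84
- recommender+logger+metrics: memory 12, value 79
- auth+recommender+logger: memory 13, value 98
Minimum memory: 10 GB.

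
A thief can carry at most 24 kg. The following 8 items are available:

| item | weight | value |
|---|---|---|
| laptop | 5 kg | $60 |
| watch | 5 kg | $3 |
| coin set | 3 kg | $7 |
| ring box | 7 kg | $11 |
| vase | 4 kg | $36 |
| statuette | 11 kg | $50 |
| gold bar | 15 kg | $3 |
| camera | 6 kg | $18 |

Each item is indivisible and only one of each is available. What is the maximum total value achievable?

Check high-value combinations within 24 kg:
- laptop+coin set+vase+statuette: weight 5+3+4+11=23, value 60+7+36+50=153
- laptop+vase+statuette: weight 5+4+11=20, value 60+36+50=146
- laptop+statuette+camera: weight 5+11+6=22, value 60+50+18=128
- laptop+ring box+vase+camera: weight 5+7+4+6=22, value 60+11+36+18=125
Best: $153.

$153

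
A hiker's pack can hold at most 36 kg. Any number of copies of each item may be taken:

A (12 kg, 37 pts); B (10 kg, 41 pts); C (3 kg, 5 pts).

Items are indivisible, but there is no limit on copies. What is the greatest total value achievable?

Best value-per-unit is B at 41/10; filling with it alone gives 3×41 = 123.
Optimal mix: 3×B + 2×C → weight 36, value 133.

133 pts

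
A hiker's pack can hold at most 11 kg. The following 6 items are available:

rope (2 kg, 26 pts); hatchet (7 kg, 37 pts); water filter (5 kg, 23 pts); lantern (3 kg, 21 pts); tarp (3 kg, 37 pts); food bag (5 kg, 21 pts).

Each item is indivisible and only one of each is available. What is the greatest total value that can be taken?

Check high-value combinations within 11 kg:
- rope+water filter+tarp: weight 2+5+3=10, value 26+23+37=86
- rope+lantern+tarp: weight 2+3+3=8, value 26+21+37=84
- rope+tarp+food bag: weight 2+3+5=10, value 26+37+21=84
- water filter+lantern+tarp: weight 5+3+3=11, value 23+21+37=81
- lantern+tarp+food bag: weight 3+3+5=11, value 21+37+21=79
Best: 86 pts.

86 pts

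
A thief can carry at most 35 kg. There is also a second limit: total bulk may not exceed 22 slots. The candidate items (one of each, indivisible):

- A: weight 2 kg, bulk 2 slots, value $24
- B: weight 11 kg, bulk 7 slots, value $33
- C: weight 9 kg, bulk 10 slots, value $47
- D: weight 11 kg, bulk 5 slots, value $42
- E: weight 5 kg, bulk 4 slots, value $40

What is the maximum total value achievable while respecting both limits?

$153

Feasible sets respecting both limits:
- A+C+D+E: weight 27, bulk 21, value 153
- A+B+D+E: weight 29, bulk 18, value 139
- C+D+E: weight 25, bulk 19, value 129
- B+C+D: weight 31, bulk 22, value 122
Best: $153.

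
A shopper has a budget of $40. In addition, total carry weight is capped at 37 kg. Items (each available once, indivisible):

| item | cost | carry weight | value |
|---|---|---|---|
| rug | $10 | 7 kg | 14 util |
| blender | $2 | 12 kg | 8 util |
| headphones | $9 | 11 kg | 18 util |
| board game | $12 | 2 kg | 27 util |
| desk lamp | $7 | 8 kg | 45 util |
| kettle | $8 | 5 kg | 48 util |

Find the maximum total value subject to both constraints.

Feasible sets respecting both limits:
- rug+blender+board game+desk lamp+kettle: cost 39, carry weight 34, value 142
- headphones+board game+desk lamp+kettle: cost 36, carry weight 26, value 138
- rug+board game+desk lamp+kettle: cost 37, carry weight 22, value 134
Best: 142 util.

142 util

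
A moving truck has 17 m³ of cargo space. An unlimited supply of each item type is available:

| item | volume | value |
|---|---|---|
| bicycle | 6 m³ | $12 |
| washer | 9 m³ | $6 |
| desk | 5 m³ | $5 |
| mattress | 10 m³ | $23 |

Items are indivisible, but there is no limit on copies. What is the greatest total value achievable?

$35

Best value-per-unit is mattress at 23/10; filling with it alone gives 1×23 = 23.
Optimal mix: 1×bicycle + 1×mattress → volume 16, value 35.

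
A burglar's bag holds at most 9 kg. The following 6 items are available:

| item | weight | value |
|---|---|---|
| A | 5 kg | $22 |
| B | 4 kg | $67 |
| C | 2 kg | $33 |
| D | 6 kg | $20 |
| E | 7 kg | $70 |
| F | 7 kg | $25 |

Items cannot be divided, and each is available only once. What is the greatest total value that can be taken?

$103

Check high-value combinations within 9 kg:
- C+E: weight 2+7=9, value 33+70=103
- B+C: weight 4+2=6, value 67+33=100
- A+B: weight 5+4=9, value 22+67=89
- E: weight 7, value 70
- B: weight 4, value 67
Best: $103.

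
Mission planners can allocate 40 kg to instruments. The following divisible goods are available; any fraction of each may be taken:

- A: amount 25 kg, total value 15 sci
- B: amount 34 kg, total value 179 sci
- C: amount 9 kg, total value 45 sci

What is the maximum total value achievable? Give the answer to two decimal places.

209.00

Take in order of value per unit:
- B (179/34 per unit): all 34 → value 179, running total 179.00
- C (45/9 per unit): 6 of 9 → value 6×45/9 = 30.0000, running total 209.00
Total 209.00.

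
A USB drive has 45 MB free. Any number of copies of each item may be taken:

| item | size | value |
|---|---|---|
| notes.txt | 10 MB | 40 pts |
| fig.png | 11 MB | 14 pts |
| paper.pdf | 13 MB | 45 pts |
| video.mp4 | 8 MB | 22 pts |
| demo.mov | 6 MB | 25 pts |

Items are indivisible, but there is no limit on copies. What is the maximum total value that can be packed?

Best value-per-unit is demo.mov at 25/6; filling with it alone gives 7×25 = 175.
Optimal mix: 2×notes.txt + 4×demo.mov → size 44, value 180.

180 pts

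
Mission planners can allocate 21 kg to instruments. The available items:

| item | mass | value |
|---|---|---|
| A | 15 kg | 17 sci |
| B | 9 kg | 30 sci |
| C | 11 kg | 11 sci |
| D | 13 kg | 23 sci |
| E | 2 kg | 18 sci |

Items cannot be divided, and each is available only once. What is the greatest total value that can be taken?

Check high-value combinations within 21 kg:
- B+E: mass 9+2=11, value 30+18=48
- D+E: mass 13+2=15, value 23+18=41
- B+C: mass 9+11=20, value 30+11=41
- A+E: mass 15+2=17, value 17+18=35
Best: 48 sci.

48 sci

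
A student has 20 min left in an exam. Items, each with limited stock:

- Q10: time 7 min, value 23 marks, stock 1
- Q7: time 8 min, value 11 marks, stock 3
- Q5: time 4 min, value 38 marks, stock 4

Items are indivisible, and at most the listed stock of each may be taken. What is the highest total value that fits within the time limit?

152 marks

Best selections within time 20 and stock limits:
- 4×Q5: time 16, value 152
- 1×Q10 + 3×Q5: time 19, value 137
- 1×Q7 + 3×Q5: time 20, value 125
- 3×Q5: time 12, value 114
Best: 152 marks.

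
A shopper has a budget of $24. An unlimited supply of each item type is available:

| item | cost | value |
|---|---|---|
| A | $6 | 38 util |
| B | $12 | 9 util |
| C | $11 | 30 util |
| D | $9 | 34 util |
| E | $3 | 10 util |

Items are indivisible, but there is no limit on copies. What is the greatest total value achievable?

152 util

Best value-per-unit is A at 38/6, and filling with it alone uses cost 4×6=24. No mix of the others beats 4×38 = 152.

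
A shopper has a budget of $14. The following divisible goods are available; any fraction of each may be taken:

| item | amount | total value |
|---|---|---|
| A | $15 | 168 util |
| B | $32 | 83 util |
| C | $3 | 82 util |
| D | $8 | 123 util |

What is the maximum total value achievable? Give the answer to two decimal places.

238.60

Take in order of value per unit:
- C (82/3 per unit): all 3 → value 82, running total 82.00
- D (123/8 per unit): all 8 → value 123, running total 205.00
- A (168/15 per unit): 3 of 15 → value 3×168/15 = 33.6000, running total 238.60
Total 238.60.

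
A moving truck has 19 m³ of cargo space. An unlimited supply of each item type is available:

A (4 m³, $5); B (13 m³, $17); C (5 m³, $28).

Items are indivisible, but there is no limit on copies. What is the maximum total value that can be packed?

$89

Best value-per-unit is C at 28/5; filling with it alone gives 3×28 = 84.
Optimal mix: 1×A + 3×C → volume 19, value 89.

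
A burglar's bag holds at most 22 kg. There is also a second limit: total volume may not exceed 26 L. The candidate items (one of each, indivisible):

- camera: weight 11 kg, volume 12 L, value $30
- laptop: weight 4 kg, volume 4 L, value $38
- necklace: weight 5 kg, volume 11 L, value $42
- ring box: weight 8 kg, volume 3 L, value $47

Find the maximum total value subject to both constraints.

$127

Feasible sets respecting both limits:
- laptop+necklace+ring box: weight 17, volume 18, value 127
- necklace+ring box: weight 13, volume 14, value 89
- laptop+ring box: weight 12, volume 7, value 85
Best: $127.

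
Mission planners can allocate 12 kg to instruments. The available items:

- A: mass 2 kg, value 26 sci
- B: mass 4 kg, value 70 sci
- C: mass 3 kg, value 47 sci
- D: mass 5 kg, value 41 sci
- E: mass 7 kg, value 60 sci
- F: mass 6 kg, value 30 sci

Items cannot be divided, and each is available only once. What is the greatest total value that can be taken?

Check high-value combinations within 12 kg:
- B+C+D: mass 4+3+5=12, value 70+47+41=158
- A+B+C: mass 2+4+3=9, value 26+70+47=143
- A+B+D: mass 2+4+5=11, value 26+70+41=137
- A+C+E: mass 2+3+7=12, value 26+47+60=133
Best: 158 sci.

158 sci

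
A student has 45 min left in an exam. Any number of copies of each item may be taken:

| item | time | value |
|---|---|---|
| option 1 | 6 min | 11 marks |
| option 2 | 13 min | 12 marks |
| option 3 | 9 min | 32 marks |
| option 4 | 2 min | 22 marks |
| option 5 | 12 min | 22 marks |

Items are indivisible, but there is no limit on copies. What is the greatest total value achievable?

Best value-per-unit is option 4 at 22/2, and filling with it alone uses time 22×2=44. No mix of the others beats 22×22 = 484.

484 marks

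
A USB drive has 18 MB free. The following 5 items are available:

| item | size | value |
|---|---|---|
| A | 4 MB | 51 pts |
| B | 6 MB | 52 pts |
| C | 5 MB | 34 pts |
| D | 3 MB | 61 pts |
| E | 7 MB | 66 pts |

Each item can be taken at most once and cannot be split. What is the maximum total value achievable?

198 pts

Check high-value combinations within 18 MB:
- A+B+C+D: size 4+6+5+3=18, value 51+52+34+61=198
- B+D+E: size 6+3+7=16, value 52+61+66=179
- A+D+E: size 4+3+7=14, value 51+61+66=178
- A+B+E: size 4+6+7=17, value 51+52+66=169
Best: 198 pts.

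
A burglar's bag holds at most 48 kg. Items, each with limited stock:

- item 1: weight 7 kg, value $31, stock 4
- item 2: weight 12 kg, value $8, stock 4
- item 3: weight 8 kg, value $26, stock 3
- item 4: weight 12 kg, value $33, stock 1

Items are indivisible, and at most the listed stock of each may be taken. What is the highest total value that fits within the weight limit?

Top feasible selections:
- 4×item 1 + 1×item 3 + 1×item 4: weight 48, value 183
- 4×item 1 + 2×item 3: weight 44, value 176
- 3×item 1 + 3×item 3: weight 45, value 171
Best: $183.

$183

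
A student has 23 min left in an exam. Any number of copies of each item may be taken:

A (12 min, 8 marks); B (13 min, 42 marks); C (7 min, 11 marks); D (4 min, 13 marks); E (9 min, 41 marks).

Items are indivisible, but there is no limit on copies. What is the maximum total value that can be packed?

95 marks

Best value-per-unit is E at 41/9; filling with it alone gives 2×41 = 82.
Optimal mix: 1×D + 2×E → time 22, value 95.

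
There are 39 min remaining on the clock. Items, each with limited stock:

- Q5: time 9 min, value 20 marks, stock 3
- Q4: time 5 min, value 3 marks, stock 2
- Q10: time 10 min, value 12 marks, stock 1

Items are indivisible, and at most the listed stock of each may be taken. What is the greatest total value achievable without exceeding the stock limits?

Top feasible selections:
- 3×Q5 + 1×Q10: time 37, value 72
- 3×Q5 + 2×Q4: time 37, value 66
- 3×Q5 + 1×Q4: time 32, value 63
- 3×Q5: time 27, value 60
Best: 72 marks.

72 marks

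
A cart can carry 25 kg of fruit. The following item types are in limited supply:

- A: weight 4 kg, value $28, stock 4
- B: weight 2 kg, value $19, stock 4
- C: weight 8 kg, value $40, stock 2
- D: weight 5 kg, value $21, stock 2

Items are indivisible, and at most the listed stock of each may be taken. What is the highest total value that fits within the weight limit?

$188

Top feasible selections:
- 4×A + 4×B: weight 24, value 188
- 3×A + 4×B + 1×D: weight 25, value 181
Best: $188.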